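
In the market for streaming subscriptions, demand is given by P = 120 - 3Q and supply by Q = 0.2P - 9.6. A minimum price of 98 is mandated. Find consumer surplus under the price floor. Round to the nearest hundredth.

80.67

Rewriting supply in inverse form: P = 48 + 5Q.
Free-market equilibrium: 120 - 3Q = 48 + 5Q gives Q* = 9, P* = 93.
At P = 98, buyers demand (120 - 98)/3 = 7.3333 while sellers would supply more, so the quantity traded is 7.3333 at price 98.
CS is the triangle under demand above 98: (1/2)(7.3333)(120 - 98) = 80.6667.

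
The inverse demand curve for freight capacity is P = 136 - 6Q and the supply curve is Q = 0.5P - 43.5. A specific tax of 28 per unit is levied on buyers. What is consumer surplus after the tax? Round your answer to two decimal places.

20.67

Rewriting supply in inverse form: P = 87 + 2Q.
Pre-tax equilibrium: 136 - 6Q = 87 + 2Q gives Q* = 6.125, P* = 99.25.
A tax on buyers shifts demand down by 28: (136 - 28) - 6Q = 87 + 2Q, so Q_t = 2.625. Buyers pay P_b = 120.25; sellers receive P_s = P_b - 28 = 92.25.
CS = (1/2)(Q_t)(136 - P_b) = (1/2)(2.625)(15.75) = 20.6719.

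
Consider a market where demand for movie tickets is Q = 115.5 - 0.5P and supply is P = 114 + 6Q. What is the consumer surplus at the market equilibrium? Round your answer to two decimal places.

Rewriting demand in inverse form: P = 231 - 2Q.
Set 231 - 2Q = 114 + 6Q, which gives 117 = 8Q, so Q* = 14.625 and P* = 231 - 2(14.625) = 201.75.
CS is the area between the demand curve and P* from 0 to Q*: (1/2)(14.625)(29.25) = 213.8906.

213.89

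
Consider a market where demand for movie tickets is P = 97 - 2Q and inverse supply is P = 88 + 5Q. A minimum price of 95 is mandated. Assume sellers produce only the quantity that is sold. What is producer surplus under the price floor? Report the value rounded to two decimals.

4.50

Free-market equilibrium: 97 - 2Q = 88 + 5Q gives Q* = 1.2857, P* = 94.4286.
At P = 95, buyers demand (97 - 95)/2 = 1 while sellers would supply more, so the quantity traded is 1 at price 95.
The supply price at Q = 1 is 93. PS is the trapezoid between 95 and supply over [0, 1]: (1/2)[(95 - 88) + (95 - 93)](1) = 4.5.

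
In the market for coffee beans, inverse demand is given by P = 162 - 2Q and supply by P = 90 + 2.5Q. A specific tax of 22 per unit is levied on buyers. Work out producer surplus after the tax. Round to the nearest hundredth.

Pre-tax equilibrium: 162 - 2Q = 90 + 2.5Q gives Q* = 16, P* = 130.
A tax on buyers shifts demand down by 22: (162 - 22) - 2Q = 90 + 2.5Q, so Q_t = 11.1111. Buyers pay P_b = 139.7778; sellers receive P_s = P_b - 22 = 117.7778.
Producer surplus is the triangle above supply below P_s: (1/2)(11.1111)(117.7778 - 90) = 154.321.

154.32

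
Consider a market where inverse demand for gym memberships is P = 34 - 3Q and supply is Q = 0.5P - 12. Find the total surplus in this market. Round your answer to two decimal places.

10.00

Rewriting supply in inverse form: P = 24 + 2Q.
Setting demand equal to supply, 10 = 5Q, so Q* = 2 and P* = 28.
Total surplus is the full triangle between the curves from 0 to Q*: (1/2)(2)(34 - 24) = 10.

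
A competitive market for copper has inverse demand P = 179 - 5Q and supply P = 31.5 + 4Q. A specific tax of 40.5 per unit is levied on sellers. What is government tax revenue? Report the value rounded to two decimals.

481.50

Without the tax, 179 - 5Q = 31.5 + 4Q so Q* = 16.3889 and P* = 97.0556.
A tax on sellers shifts supply up by 40.5: 179 - 5Q = 31.5 + 4Q + 40.5, so Q_t = 11.8889. Buyers pay P_b = 119.5556; sellers receive P_s = P_b - 40.5 = 79.0556.
Tax revenue = t x Q_t = 40.5 x 11.8889 = 481.5.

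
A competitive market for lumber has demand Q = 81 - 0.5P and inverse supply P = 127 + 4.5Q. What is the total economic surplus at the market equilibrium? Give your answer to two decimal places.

94.23

Rewriting demand in inverse form: P = 162 - 2Q.
Setting demand equal to supply, 35 = 6.5Q, so Q* = 5.3846 and P* = 151.2308.
CS = (1/2)(5.3846)(10.7692) = 28.9941 and PS = (1/2)(5.3846)(24.2308) = 65.2367, so total surplus = 94.2308.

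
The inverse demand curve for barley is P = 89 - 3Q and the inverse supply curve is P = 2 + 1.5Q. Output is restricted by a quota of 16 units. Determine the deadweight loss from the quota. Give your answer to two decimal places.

25.00

Unrestricted equilibrium: Q* = (89 - 2)/(3 + 1.5) = 19.3333.
At Q = 16 the demand price is 89 - 3(16) = 41 and the supply price is 2 + 1.5(16) = 26.
Deadweight loss is the triangle between the curves from 16 to 19.3333: (1/2)(41 - 26)(19.3333 - 16) = 25.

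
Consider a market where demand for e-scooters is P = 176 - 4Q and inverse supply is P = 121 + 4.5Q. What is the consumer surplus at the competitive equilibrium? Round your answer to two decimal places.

Equilibrium: 176 - 4Q = 121 + 4.5Q, so Q* = 6.4706 and P* = 150.1176.
Consumer surplus is the triangle under demand above P*: (1/2)(6.4706)(176 - 150.1176) = (1/2)(6.4706)(25.8824) = 83.737.

83.74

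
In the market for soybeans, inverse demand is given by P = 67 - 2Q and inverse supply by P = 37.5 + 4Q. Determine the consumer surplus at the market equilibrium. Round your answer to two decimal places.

Set 67 - 2Q = 37.5 + 4Q, which gives 29.5 = 6Q, so Q* = 4.9167 and P* = 67 - 2(4.9167) = 57.1667.
Consumer surplus is the triangle under demand above P*: (1/2)(4.9167)(67 - 57.1667) = (1/2)(4.9167)(9.8333) = 24.1736.

24.17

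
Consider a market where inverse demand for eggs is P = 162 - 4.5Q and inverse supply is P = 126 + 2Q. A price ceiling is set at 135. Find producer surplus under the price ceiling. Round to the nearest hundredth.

20.25

Without the control, 162 - 4.5Q = 126 + 2Q so Q* = 5.5385 and P* = 137.0769.
At P = 135, sellers supply (135 - 126)/2 = 4.5 while buyers want more, so the quantity traded is 4.5 at price 135.
PS is the triangle above supply below 135: (1/2)(4.5)(135 - 126) = 20.25.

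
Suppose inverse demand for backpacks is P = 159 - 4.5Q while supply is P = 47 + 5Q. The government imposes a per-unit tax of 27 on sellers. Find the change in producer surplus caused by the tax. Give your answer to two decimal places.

Without the tax, 159 - 4.5Q = 47 + 5Q so Q* = 11.7895 and P* = 105.9474.
A tax on sellers shifts supply up by 27: 159 - 4.5Q = 47 + 5Q + 27, so Q_t = 8.9474. Buyers pay P_b = 118.7368; sellers receive P_s = P_b - 27 = 91.7368.
Producers lose the trapezoid between P_s and P* out to Q_t plus the triangle from Q_t to Q*: change in PS = 200.1385 - 347.4792 = -147.3407.

-147.34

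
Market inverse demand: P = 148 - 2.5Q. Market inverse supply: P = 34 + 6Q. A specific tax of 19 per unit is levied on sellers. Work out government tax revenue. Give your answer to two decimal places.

212.35

Pre-tax equilibrium: 148 - 2.5Q = 34 + 6Q gives Q* = 13.4118, P* = 114.4706.
With the tax, sellers need 19 more per unit: 148 - 2.5Q = 34 + 6Q + 19, so Q_t = 11.1765. Buyers pay P_b = 120.0588; sellers receive P_s = P_b - 19 = 101.0588.
Tax revenue = t x Q_t = 19 x 11.1765 = 212.3529.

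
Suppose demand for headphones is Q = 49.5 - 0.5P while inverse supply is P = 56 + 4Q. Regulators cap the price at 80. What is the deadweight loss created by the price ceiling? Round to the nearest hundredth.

4.08

Rewriting demand in inverse form: P = 99 - 2Q.
Without the control, 99 - 2Q = 56 + 4Q so Q* = 7.1667 and P* = 84.6667.
At P = 80, sellers supply (80 - 56)/4 = 6 while buyers want more, so the quantity traded is 6 at price 80.
The lost-trades triangle has base Q* - 6 = 1.1667 and height equal to the gap between the curves at Q = 6, which is 87 - 80 = 7. DWL = (1/2)(1.1667)(7) = 4.0833.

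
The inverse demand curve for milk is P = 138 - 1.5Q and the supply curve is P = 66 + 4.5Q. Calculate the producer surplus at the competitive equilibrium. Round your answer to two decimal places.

Set 138 - 1.5Q = 66 + 4.5Q, which gives 72 = 6Q, so Q* = 12 and P* = 138 - 1.5(12) = 120.
Producer surplus is the triangle above supply below P*: (1/2)(12)(120 - 66) = (1/2)(12)(54) = 324.

324.00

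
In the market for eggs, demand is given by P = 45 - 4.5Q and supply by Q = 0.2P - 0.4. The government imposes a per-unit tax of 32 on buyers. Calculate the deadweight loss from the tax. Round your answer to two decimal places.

Rewriting supply in inverse form: P = 2 + 5Q.
Without the tax, 45 - 4.5Q = 2 + 5Q so Q* = 4.5263 and P* = 24.6316.
A tax on buyers shifts demand down by 32: (45 - 32) - 4.5Q = 2 + 5Q, so Q_t = 1.1579. Buyers pay P_b = 39.7895; sellers receive P_s = P_b - 32 = 7.7895.
Deadweight loss is the triangle between the curves from Q_t to Q*: (1/2)(4.5263 - 1.1579)(32) = 53.8947.

53.89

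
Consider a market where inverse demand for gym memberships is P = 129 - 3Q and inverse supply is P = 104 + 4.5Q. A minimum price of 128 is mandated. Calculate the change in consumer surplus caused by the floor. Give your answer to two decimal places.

Free-market equilibrium: 129 - 3Q = 104 + 4.5Q gives Q* = 3.3333, P* = 119.
At the floor price 128, quantity demanded is (129 - 128)/3 = 0.3333; demand is the short side, so Q = 0.3333 trades at P = 128.
CS goes from (1/2)(3.3333)(10) = 16.6667 to 0.1667 (computed as (129 - 128)(0.3333) - (1/2)(3)(0.3333)^2), a change of -16.5.

-16.50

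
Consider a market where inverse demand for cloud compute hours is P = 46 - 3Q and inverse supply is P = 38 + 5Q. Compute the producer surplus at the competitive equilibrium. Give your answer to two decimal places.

2.50

Equilibrium: 46 - 3Q = 38 + 5Q, so Q* = 1 and P* = 43.
Producer surplus is the triangle above supply below P*: (1/2)(1)(43 - 38) = (1/2)(1)(5) = 2.5.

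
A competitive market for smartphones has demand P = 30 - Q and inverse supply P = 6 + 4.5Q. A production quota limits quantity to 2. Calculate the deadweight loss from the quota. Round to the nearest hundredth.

15.36

Without the quota, 30 - Q = 6 + 4.5Q gives Q* = 4.3636.
At Q = 2 the demand price is 30 - (2) = 28 and the supply price is 6 + 4.5(2) = 15.
Deadweight loss is the triangle between the curves from 2 to 4.3636: (1/2)(28 - 15)(4.3636 - 2) = 15.3636.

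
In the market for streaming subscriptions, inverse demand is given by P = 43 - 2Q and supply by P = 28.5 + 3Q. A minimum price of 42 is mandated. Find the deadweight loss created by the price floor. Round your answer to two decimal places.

Without the control, 43 - 2Q = 28.5 + 3Q so Q* = 2.9 and P* = 37.2.
At the floor price 42, quantity demanded is (43 - 42)/2 = 0.5; demand is the short side, so Q = 0.5 trades at P = 42.
At Q = 0.5 the demand price is 42 and the supply price is 30. Deadweight loss is the triangle between the curves from 0.5 to 2.9: (1/2)(42 - 30)(2.9 - 0.5) = 14.4.

14.40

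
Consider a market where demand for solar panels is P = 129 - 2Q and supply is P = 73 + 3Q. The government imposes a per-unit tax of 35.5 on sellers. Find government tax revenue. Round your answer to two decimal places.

Without the tax, 129 - 2Q = 73 + 3Q so Q* = 11.2 and P* = 106.6.
A tax on sellers shifts supply up by 35.5: 129 - 2Q = 73 + 3Q + 35.5, so Q_t = 4.1. Buyers pay P_b = 120.8; sellers receive P_s = P_b - 35.5 = 85.3.
Tax revenue = t x Q_t = 35.5 x 4.1 = 145.55.

145.55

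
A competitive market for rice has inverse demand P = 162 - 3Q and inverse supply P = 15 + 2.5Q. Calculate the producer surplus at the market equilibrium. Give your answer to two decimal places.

Setting demand equal to supply, 147 = 5.5Q, so Q* = 26.7273 and P* = 81.8182.
Producer surplus is the triangle above supply below P*: (1/2)(26.7273)(81.8182 - 15) = (1/2)(26.7273)(66.8182) = 892.9339.

892.93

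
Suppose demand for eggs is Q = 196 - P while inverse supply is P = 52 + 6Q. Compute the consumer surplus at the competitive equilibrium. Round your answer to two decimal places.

Rewriting demand in inverse form: P = 196 - Q.
Set 196 - Q = 52 + 6Q, which gives 144 = 7Q, so Q* = 20.5714 and P* = 196 - (20.5714) = 175.4286.
CS is the area between the demand curve and P* from 0 to Q*: (1/2)(20.5714)(20.5714) = 211.5918.

211.59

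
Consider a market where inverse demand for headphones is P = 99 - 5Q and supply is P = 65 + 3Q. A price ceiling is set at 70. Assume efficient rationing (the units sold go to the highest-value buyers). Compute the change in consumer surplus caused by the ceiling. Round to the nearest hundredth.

Free-market equilibrium: 99 - 5Q = 65 + 3Q gives Q* = 4.25, P* = 77.75.
At the ceiling price 70, quantity supplied is (70 - 65)/3 = 1.6667; supply is the short side, so Q = 1.6667 trades at P = 70.
CS goes from (1/2)(4.25)(21.25) = 45.1562 to 41.3889 (computed as (99 - 70)(1.6667) - (1/2)(5)(1.6667)^2), a change of -3.7674.

-3.77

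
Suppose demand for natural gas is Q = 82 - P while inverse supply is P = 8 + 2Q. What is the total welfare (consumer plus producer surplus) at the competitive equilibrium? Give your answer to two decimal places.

Rewriting demand in inverse form: P = 82 - Q.
Set 82 - Q = 8 + 2Q, which gives 74 = 3Q, so Q* = 24.6667 and P* = 82 - (24.6667) = 57.3333.
CS = (1/2)(24.6667)(24.6667) = 304.2222 and PS = (1/2)(24.6667)(49.3333) = 608.4444, so total surplus = 912.6667.

912.67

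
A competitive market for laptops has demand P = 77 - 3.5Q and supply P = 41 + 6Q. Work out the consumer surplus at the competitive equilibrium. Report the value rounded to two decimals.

Equilibrium: 77 - 3.5Q = 41 + 6Q, so Q* = 3.7895 and P* = 63.7368.
CS is the area between the demand curve and P* from 0 to Q*: (1/2)(3.7895)(13.2632) = 25.1302.

25.13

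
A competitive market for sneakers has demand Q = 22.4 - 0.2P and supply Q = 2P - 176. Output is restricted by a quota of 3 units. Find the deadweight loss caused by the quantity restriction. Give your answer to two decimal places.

Rewriting demand in inverse form: P = 112 - 5Q.
Rewriting supply in inverse form: P = 88 + 0.5Q.
Unrestricted equilibrium: Q* = (112 - 88)/(5 + 0.5) = 4.3636.
At Q = 3 the demand price is 112 - 5(3) = 97 and the supply price is 88 + 0.5(3) = 89.5.
DWL = (1/2)(gap between curves at 3) x (Q* - 3) = (1/2)(7.5)(1.3636) = 5.1136.

5.11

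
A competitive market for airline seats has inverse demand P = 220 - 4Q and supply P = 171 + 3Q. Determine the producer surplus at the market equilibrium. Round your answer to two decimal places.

73.50

Setting demand equal to supply, 49 = 7Q, so Q* = 7 and P* = 192.
Producer surplus is the triangle above supply below P*: (1/2)(7)(192 - 171) = (1/2)(7)(21) = 73.5.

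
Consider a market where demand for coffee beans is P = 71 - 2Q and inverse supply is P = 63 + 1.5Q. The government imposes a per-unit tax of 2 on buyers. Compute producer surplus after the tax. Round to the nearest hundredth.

Without the tax, 71 - 2Q = 63 + 1.5Q so Q* = 2.2857 and P* = 66.4286.
A tax on buyers shifts demand down by 2: (71 - 2) - 2Q = 63 + 1.5Q, so Q_t = 1.7143. Buyers pay P_b = 67.5714; sellers receive P_s = P_b - 2 = 65.5714.
Producer surplus is the triangle above supply below P_s: (1/2)(1.7143)(65.5714 - 63) = 2.2041.

2.20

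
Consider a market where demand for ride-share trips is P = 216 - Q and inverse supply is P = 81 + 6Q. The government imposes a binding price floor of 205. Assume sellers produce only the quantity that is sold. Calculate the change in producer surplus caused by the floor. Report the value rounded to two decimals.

Free-market equilibrium: 216 - Q = 81 + 6Q gives Q* = 19.2857, P* = 196.7143.
At the floor price 205, quantity demanded is (216 - 205)/1 = 11; demand is the short side, so Q = 11 trades at P = 205.
PS goes from (1/2)(19.2857)(115.7143) = 1115.8163 to 1001 (computed as (205 - 81)(11) - (1/2)(6)(11)^2), a change of -114.8163.

-114.82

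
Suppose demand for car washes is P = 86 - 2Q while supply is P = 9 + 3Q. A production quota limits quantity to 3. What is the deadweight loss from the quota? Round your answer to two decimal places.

384.40

Unrestricted equilibrium: Q* = (86 - 9)/(2 + 3) = 15.4.
At Q = 3 the demand price is 86 - 2(3) = 80 and the supply price is 9 + 3(3) = 18.
Deadweight loss is the triangle between the curves from 3 to 15.4: (1/2)(80 - 18)(15.4 - 3) = 384.4.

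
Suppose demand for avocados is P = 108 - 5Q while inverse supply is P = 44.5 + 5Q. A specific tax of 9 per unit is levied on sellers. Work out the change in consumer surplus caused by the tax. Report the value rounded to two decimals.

-26.55

Pre-tax equilibrium: 108 - 5Q = 44.5 + 5Q gives Q* = 6.35, P* = 76.25.
A tax on sellers shifts supply up by 9: 108 - 5Q = 44.5 + 5Q + 9, so Q_t = 5.45. Buyers pay P_b = 80.75; sellers receive P_s = P_b - 9 = 71.75.
Consumers lose the trapezoid between P* and P_b out to Q_t plus the triangle from Q_t to Q*: change in CS = 74.2562 - 100.8063 = -26.55.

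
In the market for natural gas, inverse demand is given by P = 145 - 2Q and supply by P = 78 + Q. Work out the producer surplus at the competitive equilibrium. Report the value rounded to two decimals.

Set 145 - 2Q = 78 + Q, which gives 67 = 3Q, so Q* = 22.3333 and P* = 145 - 2(22.3333) = 100.3333.
The supply curve's price intercept is 78, so PS = (1/2)(Q*)(P* - 78) = (1/2)(22.3333)(22.3333) = 249.3889.

249.39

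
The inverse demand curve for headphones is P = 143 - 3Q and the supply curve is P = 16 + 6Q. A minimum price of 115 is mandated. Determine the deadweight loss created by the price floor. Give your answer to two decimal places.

Without the control, 143 - 3Q = 16 + 6Q so Q* = 14.1111 and P* = 100.6667.
At the floor price 115, quantity demanded is (143 - 115)/3 = 9.3333; demand is the short side, so Q = 9.3333 trades at P = 115.
The lost-trades triangle has base Q* - 9.3333 = 4.7778 and height equal to the gap between the curves at Q = 9.3333, which is 115 - 72 = 43. DWL = (1/2)(4.7778)(43) = 102.7222.

102.72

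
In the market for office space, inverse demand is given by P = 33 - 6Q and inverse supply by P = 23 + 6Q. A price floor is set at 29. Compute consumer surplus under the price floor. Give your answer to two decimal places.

1.33

Without the control, 33 - 6Q = 23 + 6Q so Q* = 0.8333 and P* = 28.
At the floor price 29, quantity demanded is (33 - 29)/6 = 0.6667; demand is the short side, so Q = 0.6667 trades at P = 29.
CS is the triangle under demand above 29: (1/2)(0.6667)(33 - 29) = 1.3333.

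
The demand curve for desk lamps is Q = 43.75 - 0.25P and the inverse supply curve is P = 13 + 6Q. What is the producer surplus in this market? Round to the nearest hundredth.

787.32

Rewriting demand in inverse form: P = 175 - 4Q.
Set 175 - 4Q = 13 + 6Q, which gives 162 = 10Q, so Q* = 16.2 and P* = 175 - 4(16.2) = 110.2.
The supply curve's price intercept is 13, so PS = (1/2)(Q*)(P* - 13) = (1/2)(16.2)(97.2) = 787.32.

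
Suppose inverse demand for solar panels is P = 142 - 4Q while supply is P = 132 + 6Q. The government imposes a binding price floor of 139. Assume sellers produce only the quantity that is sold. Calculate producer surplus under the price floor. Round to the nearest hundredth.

Without the control, 142 - 4Q = 132 + 6Q so Q* = 1 and P* = 138.
At the floor price 139, quantity demanded is (142 - 139)/4 = 0.75; demand is the short side, so Q = 0.75 trades at P = 139.
The supply price at Q = 0.75 is 136.5. PS is the trapezoid between 139 and supply over [0, 0.75]: (1/2)[(139 - 132) + (139 - 136.5)](0.75) = 3.5625.

3.56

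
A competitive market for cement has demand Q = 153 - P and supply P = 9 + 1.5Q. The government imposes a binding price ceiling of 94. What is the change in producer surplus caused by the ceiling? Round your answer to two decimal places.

-79.99

Rewriting demand in inverse form: P = 153 - Q.
Without the control, 153 - Q = 9 + 1.5Q so Q* = 57.6 and P* = 95.4.
At the ceiling price 94, quantity supplied is (94 - 9)/1.5 = 56.6667; supply is the short side, so Q = 56.6667 trades at P = 94.
PS goes from (1/2)(57.6)(86.4) = 2488.32 to 2408.3333 (computed as (94 - 9)(56.6667) - (1/2)(1.5)(56.6667)^2), a change of -79.9867.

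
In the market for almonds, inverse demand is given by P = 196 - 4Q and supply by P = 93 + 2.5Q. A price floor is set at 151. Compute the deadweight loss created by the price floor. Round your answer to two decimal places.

Without the control, 196 - 4Q = 93 + 2.5Q so Q* = 15.8462 and P* = 132.6154.
At P = 151, buyers demand (196 - 151)/4 = 11.25 while sellers would supply more, so the quantity traded is 11.25 at price 151.
At Q = 11.25 the demand price is 151 and the supply price is 121.125. Deadweight loss is the triangle between the curves from 11.25 to 15.8462: (1/2)(151 - 121.125)(15.8462 - 11.25) = 68.655.

68.66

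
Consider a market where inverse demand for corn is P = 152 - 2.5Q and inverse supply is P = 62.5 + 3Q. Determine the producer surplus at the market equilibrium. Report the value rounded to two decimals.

Equilibrium: 152 - 2.5Q = 62.5 + 3Q, so Q* = 16.2727 and P* = 111.3182.
The supply curve's price intercept is 62.5, so PS = (1/2)(Q*)(P* - 62.5) = (1/2)(16.2727)(48.8182) = 397.2025.

397.20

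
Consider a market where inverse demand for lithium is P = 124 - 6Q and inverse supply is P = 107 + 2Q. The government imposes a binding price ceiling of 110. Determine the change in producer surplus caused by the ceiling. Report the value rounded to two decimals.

-2.27

Free-market equilibrium: 124 - 6Q = 107 + 2Q gives Q* = 2.125, P* = 111.25.
At P = 110, sellers supply (110 - 107)/2 = 1.5 while buyers want more, so the quantity traded is 1.5 at price 110.
PS goes from (1/2)(2.125)(4.25) = 4.5156 to 2.25 (computed as (110 - 107)(1.5) - (1/2)(2)(1.5)^2), a change of -2.2656.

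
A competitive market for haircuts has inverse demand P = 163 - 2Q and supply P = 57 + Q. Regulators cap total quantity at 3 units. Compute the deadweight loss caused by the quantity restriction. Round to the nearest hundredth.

Without the quota, 163 - 2Q = 57 + Q gives Q* = 35.3333.
At Q = 3 the demand price is 163 - 2(3) = 157 and the supply price is 57 + (3) = 60.
DWL = (1/2)(gap between curves at 3) x (Q* - 3) = (1/2)(97)(32.3333) = 1568.1667.

1568.17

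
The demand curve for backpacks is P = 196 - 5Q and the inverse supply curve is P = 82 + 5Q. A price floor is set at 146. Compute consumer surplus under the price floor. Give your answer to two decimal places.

250.00

Free-market equilibrium: 196 - 5Q = 82 + 5Q gives Q* = 11.4, P* = 139.
At P = 146, buyers demand (196 - 146)/5 = 10 while sellers would supply more, so the quantity traded is 10 at price 146.
CS is the triangle under demand above 146: (1/2)(10)(196 - 146) = 250.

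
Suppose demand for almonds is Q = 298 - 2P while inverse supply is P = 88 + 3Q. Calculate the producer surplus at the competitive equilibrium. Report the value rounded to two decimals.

455.63

Rewriting demand in inverse form: P = 149 - 0.5Q.
Set 149 - 0.5Q = 88 + 3Q, which gives 61 = 3.5Q, so Q* = 17.4286 and P* = 149 - 0.5(17.4286) = 140.2857.
The supply curve's price intercept is 88, so PS = (1/2)(Q*)(P* - 88) = (1/2)(17.4286)(52.2857) = 455.6327.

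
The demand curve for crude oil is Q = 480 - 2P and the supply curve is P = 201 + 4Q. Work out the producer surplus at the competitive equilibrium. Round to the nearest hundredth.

Rewriting demand in inverse form: P = 240 - 0.5Q.
Setting demand equal to supply, 39 = 4.5Q, so Q* = 8.6667 and P* = 235.6667.
Producer surplus is the triangle above supply below P*: (1/2)(8.6667)(235.6667 - 201) = (1/2)(8.6667)(34.6667) = 150.2222.

150.22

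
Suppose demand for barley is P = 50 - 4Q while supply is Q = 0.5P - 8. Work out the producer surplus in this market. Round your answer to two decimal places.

32.11

Rewriting supply in inverse form: P = 16 + 2Q.
Set 50 - 4Q = 16 + 2Q, which gives 34 = 6Q, so Q* = 5.6667 and P* = 50 - 4(5.6667) = 27.3333.
The supply curve's price intercept is 16, so PS = (1/2)(Q*)(P* - 16) = (1/2)(5.6667)(11.3333) = 32.1111.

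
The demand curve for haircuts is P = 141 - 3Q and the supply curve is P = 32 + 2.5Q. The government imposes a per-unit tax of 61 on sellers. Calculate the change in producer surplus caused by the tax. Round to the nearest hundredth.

-395.74

Pre-tax equilibrium: 141 - 3Q = 32 + 2.5Q gives Q* = 19.8182, P* = 81.5455.
With the tax, sellers need 61 more per unit: 141 - 3Q = 32 + 2.5Q + 61, so Q_t = 8.7273. Buyers pay P_b = 114.8182; sellers receive P_s = P_b - 61 = 53.8182.
Producers lose the trapezoid between P_s and P* out to Q_t plus the triangle from Q_t to Q*: change in PS = 95.2066 - 490.9504 = -395.7438.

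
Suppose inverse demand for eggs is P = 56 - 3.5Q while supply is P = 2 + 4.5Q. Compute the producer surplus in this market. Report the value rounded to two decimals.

102.52

Setting demand equal to supply, 54 = 8Q, so Q* = 6.75 and P* = 32.375.
PS is the area between P* and the supply curve from 0 to Q*: (1/2)(6.75)(30.375) = 102.5156.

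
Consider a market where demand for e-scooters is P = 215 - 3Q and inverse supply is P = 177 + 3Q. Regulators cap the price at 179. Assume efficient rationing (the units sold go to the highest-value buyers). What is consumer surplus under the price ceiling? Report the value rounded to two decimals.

Without the control, 215 - 3Q = 177 + 3Q so Q* = 6.3333 and P* = 196.
At P = 179, sellers supply (179 - 177)/3 = 0.6667 while buyers want more, so the quantity traded is 0.6667 at price 179.
The demand price at Q = 0.6667 is 213. CS is the trapezoid between demand and 179 over [0, 0.6667]: (1/2)[(215 - 179) + (213 - 179)](0.6667) = 23.3333.

23.33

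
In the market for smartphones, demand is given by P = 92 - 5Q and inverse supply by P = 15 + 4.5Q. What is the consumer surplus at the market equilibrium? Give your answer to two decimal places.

164.24

Setting demand equal to supply, 77 = 9.5Q, so Q* = 8.1053 and P* = 51.4737.
Consumer surplus is the triangle under demand above P*: (1/2)(8.1053)(92 - 51.4737) = (1/2)(8.1053)(40.5263) = 164.2382.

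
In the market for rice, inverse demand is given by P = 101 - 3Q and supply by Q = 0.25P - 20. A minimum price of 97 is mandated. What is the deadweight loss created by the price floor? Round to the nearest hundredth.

9.72

Rewriting supply in inverse form: P = 80 + 4Q.
Without the control, 101 - 3Q = 80 + 4Q so Q* = 3 and P* = 92.
At P = 97, buyers demand (101 - 97)/3 = 1.3333 while sellers would supply more, so the quantity traded is 1.3333 at price 97.
The lost-trades triangle has base Q* - 1.3333 = 1.6667 and height equal to the gap between the curves at Q = 1.3333, which is 97 - 85.3333 = 11.6667. DWL = (1/2)(1.6667)(11.6667) = 9.7222.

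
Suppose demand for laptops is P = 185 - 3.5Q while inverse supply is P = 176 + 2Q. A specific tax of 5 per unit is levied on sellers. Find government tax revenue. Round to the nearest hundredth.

Pre-tax equilibrium: 185 - 3.5Q = 176 + 2Q gives Q* = 1.6364, P* = 179.2727.
A tax on sellers shifts supply up by 5: 185 - 3.5Q = 176 + 2Q + 5, so Q_t = 0.7273. Buyers pay P_b = 182.4545; sellers receive P_s = P_b - 5 = 177.4545.
Revenue is the tax times quantity traded: 5 x 0.7273 = 3.6364.

3.64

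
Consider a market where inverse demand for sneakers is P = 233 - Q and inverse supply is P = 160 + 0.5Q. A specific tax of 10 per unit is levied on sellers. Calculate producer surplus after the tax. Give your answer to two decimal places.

Pre-tax equilibrium: 233 - Q = 160 + 0.5Q gives Q* = 48.6667, P* = 184.3333.
With the tax, sellers need 10 more per unit: 233 - Q = 160 + 0.5Q + 10, so Q_t = 42. Buyers pay P_b = 191; sellers receive P_s = P_b - 10 = 181.
Producer surplus is the triangle above supply below P_s: (1/2)(42)(181 - 160) = 441.

441.00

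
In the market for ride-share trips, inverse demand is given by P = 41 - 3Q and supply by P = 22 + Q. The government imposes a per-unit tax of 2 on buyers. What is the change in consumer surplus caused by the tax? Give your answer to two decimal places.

Pre-tax equilibrium: 41 - 3Q = 22 + Q gives Q* = 4.75, P* = 26.75.
With the tax, buyers' net willingness to pay falls by 2: (41 - 2) - 3Q = 22 + Q, so Q_t = 4.25. Buyers pay P_b = 28.25; sellers receive P_s = P_b - 2 = 26.25.
Consumers lose the trapezoid between P* and P_b out to Q_t plus the triangle from Q_t to Q*: change in CS = 27.0938 - 33.8438 = -6.75.

-6.75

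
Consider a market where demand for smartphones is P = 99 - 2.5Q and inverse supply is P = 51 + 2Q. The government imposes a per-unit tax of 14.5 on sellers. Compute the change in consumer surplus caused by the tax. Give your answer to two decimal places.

-72.95

Without the tax, 99 - 2.5Q = 51 + 2Q so Q* = 10.6667 and P* = 72.3333.
With the tax, sellers need 14.5 more per unit: 99 - 2.5Q = 51 + 2Q + 14.5, so Q_t = 7.4444. Buyers pay P_b = 80.3889; sellers receive P_s = P_b - 14.5 = 65.8889.
CS falls from (1/2)(10.6667)(26.6667) = 142.2222 to (1/2)(7.4444)(18.6111) = 69.2747, a change of -72.9475.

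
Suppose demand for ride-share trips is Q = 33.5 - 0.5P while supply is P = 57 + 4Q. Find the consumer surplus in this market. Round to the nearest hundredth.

Rewriting demand in inverse form: P = 67 - 2Q.
Set 67 - 2Q = 57 + 4Q, which gives 10 = 6Q, so Q* = 1.6667 and P* = 67 - 2(1.6667) = 63.6667.
Consumer surplus is the triangle under demand above P*: (1/2)(1.6667)(67 - 63.6667) = (1/2)(1.6667)(3.3333) = 2.7778.

2.78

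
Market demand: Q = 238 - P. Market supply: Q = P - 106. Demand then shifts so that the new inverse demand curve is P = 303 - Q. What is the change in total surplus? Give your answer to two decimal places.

5346.25

Rewriting demand in inverse form: P = 238 - Q.
Rewriting supply in inverse form: P = 106 + Q.
Initial equilibrium: Q_0 = 66, P_0 = 172; CS_0 = (1/2)(66)(66) = 2178, PS_0 = (1/2)(66)(66) = 2178.
New equilibrium: 303 - Q = 106 + Q gives Q_1 = 98.5, P_1 = 204.5; CS_1 = 4851.125, PS_1 = 4851.125.
Change in total surplus = (4851.125 + 4851.125) - (2178 + 2178) = 5346.25.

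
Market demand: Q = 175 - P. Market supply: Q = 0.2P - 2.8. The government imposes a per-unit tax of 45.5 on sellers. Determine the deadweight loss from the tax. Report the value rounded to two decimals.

172.52

Rewriting demand in inverse form: P = 175 - Q.
Rewriting supply in inverse form: P = 14 + 5Q.
Without the tax, 175 - Q = 14 + 5Q so Q* = 26.8333 and P* = 148.1667.
With the tax, sellers need 45.5 more per unit: 175 - Q = 14 + 5Q + 45.5, so Q_t = 19.25. Buyers pay P_b = 155.75; sellers receive P_s = P_b - 45.5 = 110.25.
The welfare triangle lost has base Q* - Q_t = 7.5833 and height t = 45.5, so DWL = (1/2)(7.5833)(45.5) = 172.5208.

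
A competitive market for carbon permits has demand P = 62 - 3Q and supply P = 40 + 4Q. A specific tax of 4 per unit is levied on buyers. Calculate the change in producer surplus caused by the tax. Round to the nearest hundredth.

Pre-tax equilibrium: 62 - 3Q = 40 + 4Q gives Q* = 3.1429, P* = 52.5714.
With the tax, buyers' net willingness to pay falls by 4: (62 - 4) - 3Q = 40 + 4Q, so Q_t = 2.5714. Buyers pay P_b = 54.2857; sellers receive P_s = P_b - 4 = 50.2857.
Producers lose the trapezoid between P_s and P* out to Q_t plus the triangle from Q_t to Q*: change in PS = 13.2245 - 19.7551 = -6.5306.

-6.53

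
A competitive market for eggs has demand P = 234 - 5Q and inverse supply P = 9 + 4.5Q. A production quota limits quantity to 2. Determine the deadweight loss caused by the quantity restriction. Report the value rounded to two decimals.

2233.47

Without the quota, 234 - 5Q = 9 + 4.5Q gives Q* = 23.6842.
At Q = 2 the demand price is 234 - 5(2) = 224 and the supply price is 9 + 4.5(2) = 18.
Deadweight loss is the triangle between the curves from 2 to 23.6842: (1/2)(224 - 18)(23.6842 - 2) = 2233.4737.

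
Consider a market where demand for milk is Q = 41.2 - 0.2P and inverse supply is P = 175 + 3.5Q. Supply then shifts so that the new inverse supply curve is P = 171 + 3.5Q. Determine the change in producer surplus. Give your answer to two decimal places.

Rewriting demand in inverse form: P = 206 - 5Q.
Initial equilibrium: Q_0 = 3.6471, P_0 = 187.7647; CS_0 = (1/2)(3.6471)(18.2353) = 33.2526, PS_0 = (1/2)(3.6471)(12.7647) = 23.2768.
New equilibrium: 206 - 5Q = 171 + 3.5Q gives Q_1 = 4.1176, P_1 = 185.4118; CS_1 = 42.3875, PS_1 = 29.6713.
Change in producer surplus = 29.6713 - 23.2768 = 6.3945.

6.39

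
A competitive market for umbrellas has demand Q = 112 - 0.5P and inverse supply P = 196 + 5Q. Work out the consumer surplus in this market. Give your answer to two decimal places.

Rewriting demand in inverse form: P = 224 - 2Q.
Equilibrium: 224 - 2Q = 196 + 5Q, so Q* = 4 and P* = 216.
The demand choke price is 224, so CS = (1/2)(Q*)(224 - P*) = (1/2)(4)(8) = 16.

16.00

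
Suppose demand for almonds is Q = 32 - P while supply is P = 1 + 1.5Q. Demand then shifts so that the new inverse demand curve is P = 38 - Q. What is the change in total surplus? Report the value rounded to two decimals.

81.60

Rewriting demand in inverse form: P = 32 - Q.
Initial equilibrium: Q_0 = 12.4, P_0 = 19.6; CS_0 = (1/2)(12.4)(12.4) = 76.88, PS_0 = (1/2)(12.4)(18.6) = 115.32.
New equilibrium: 38 - Q = 1 + 1.5Q gives Q_1 = 14.8, P_1 = 23.2; CS_1 = 109.52, PS_1 = 164.28.
Change in total surplus = (109.52 + 164.28) - (76.88 + 115.32) = 81.6.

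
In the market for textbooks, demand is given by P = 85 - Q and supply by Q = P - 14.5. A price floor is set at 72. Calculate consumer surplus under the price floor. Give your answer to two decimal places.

Rewriting supply in inverse form: P = 14.5 + Q.
Without the control, 85 - Q = 14.5 + Q so Q* = 35.25 and P* = 49.75.
At P = 72, buyers demand (85 - 72)/1 = 13 while sellers would supply more, so the quantity traded is 13 at price 72.
CS is the triangle under demand above 72: (1/2)(13)(85 - 72) = 84.5.

84.50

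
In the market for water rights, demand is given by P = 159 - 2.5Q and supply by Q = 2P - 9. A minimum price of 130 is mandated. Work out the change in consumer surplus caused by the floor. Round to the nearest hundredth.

-3147.11

Rewriting supply in inverse form: P = 4.5 + 0.5Q.
Free-market equilibrium: 159 - 2.5Q = 4.5 + 0.5Q gives Q* = 51.5, P* = 30.25.
At P = 130, buyers demand (159 - 130)/2.5 = 11.6 while sellers would supply more, so the quantity traded is 11.6 at price 130.
CS goes from (1/2)(51.5)(128.75) = 3315.3125 to 168.2 (computed as (159 - 130)(11.6) - (1/2)(2.5)(11.6)^2), a change of -3147.1125.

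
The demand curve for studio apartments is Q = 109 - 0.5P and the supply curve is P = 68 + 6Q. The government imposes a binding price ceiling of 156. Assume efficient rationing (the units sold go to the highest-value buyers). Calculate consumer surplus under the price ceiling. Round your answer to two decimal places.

694.22

Rewriting demand in inverse form: P = 218 - 2Q.
Free-market equilibrium: 218 - 2Q = 68 + 6Q gives Q* = 18.75, P* = 180.5.
At P = 156, sellers supply (156 - 68)/6 = 14.6667 while buyers want more, so the quantity traded is 14.6667 at price 156.
The demand price at Q = 14.6667 is 188.6667. CS is the trapezoid between demand and 156 over [0, 14.6667]: (1/2)[(218 - 156) + (188.6667 - 156)](14.6667) = 694.2222.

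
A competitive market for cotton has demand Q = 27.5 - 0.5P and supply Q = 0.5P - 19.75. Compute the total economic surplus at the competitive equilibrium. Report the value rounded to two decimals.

30.03

Rewriting demand in inverse form: P = 55 - 2Q.
Rewriting supply in inverse form: P = 39.5 + 2Q.
Set 55 - 2Q = 39.5 + 2Q, which gives 15.5 = 4Q, so Q* = 3.875 and P* = 55 - 2(3.875) = 47.25.
Total surplus is the full triangle between the curves from 0 to Q*: (1/2)(3.875)(55 - 39.5) = 30.0312.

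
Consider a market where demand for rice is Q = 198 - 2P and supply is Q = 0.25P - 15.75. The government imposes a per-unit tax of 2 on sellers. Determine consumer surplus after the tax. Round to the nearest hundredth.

Rewriting demand in inverse form: P = 99 - 0.5Q.
Rewriting supply in inverse form: P = 63 + 4Q.
Pre-tax equilibrium: 99 - 0.5Q = 63 + 4Q gives Q* = 8, P* = 95.
With the tax, sellers need 2 more per unit: 99 - 0.5Q = 63 + 4Q + 2, so Q_t = 7.5556. Buyers pay P_b = 95.2222; sellers receive P_s = P_b - 2 = 93.2222.
Consumer surplus is the triangle under demand above P_b: (1/2)(7.5556)(99 - 95.2222) = 14.2716.

14.27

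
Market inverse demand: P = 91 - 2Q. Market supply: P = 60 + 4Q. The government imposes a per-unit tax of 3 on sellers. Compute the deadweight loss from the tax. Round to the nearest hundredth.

0.75

Without the tax, 91 - 2Q = 60 + 4Q so Q* = 5.1667 and P* = 80.6667.
With the tax, sellers need 3 more per unit: 91 - 2Q = 60 + 4Q + 3, so Q_t = 4.6667. Buyers pay P_b = 81.6667; sellers receive P_s = P_b - 3 = 78.6667.
The welfare triangle lost has base Q* - Q_t = 0.5 and height t = 3, so DWL = (1/2)(0.5)(3) = 0.75.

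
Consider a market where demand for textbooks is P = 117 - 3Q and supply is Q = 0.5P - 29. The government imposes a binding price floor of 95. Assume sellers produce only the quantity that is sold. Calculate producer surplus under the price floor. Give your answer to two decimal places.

Rewriting supply in inverse form: P = 58 + 2Q.
Without the control, 117 - 3Q = 58 + 2Q so Q* = 11.8 and P* = 81.6.
At P = 95, buyers demand (117 - 95)/3 = 7.3333 while sellers would supply more, so the quantity traded is 7.3333 at price 95.
The supply price at Q = 7.3333 is 72.6667. PS is the trapezoid between 95 and supply over [0, 7.3333]: (1/2)[(95 - 58) + (95 - 72.6667)](7.3333) = 217.5556.

217.56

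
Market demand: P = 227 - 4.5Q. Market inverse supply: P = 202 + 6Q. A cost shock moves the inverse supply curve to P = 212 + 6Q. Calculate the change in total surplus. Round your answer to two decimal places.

Initial equilibrium: Q_0 = 2.381, P_0 = 216.2857; CS_0 = (1/2)(2.381)(10.7143) = 12.7551, PS_0 = (1/2)(2.381)(14.2857) = 17.0068.
New equilibrium: 227 - 4.5Q = 212 + 6Q gives Q_1 = 1.4286, P_1 = 220.5714; CS_1 = 4.5918, PS_1 = 6.1224.
Change in total surplus = (4.5918 + 6.1224) - (12.7551 + 17.0068) = -19.0476.

-19.05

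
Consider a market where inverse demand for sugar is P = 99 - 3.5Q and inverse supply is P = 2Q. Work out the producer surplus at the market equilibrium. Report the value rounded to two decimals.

Set 99 - 3.5Q = 2Q, which gives 99 = 5.5Q, so Q* = 18 and P* = 99 - 3.5(18) = 36.
Producer surplus is the triangle above supply below P*: (1/2)(18)(36 - 0) = (1/2)(18)(36) = 324.

324.00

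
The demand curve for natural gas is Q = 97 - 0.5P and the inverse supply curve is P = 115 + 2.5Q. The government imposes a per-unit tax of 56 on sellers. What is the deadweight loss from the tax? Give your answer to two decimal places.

348.44

Rewriting demand in inverse form: P = 194 - 2Q.
Without the tax, 194 - 2Q = 115 + 2.5Q so Q* = 17.5556 and P* = 158.8889.
With the tax, sellers need 56 more per unit: 194 - 2Q = 115 + 2.5Q + 56, so Q_t = 5.1111. Buyers pay P_b = 183.7778; sellers receive P_s = P_b - 56 = 127.7778.
Deadweight loss is the triangle between the curves from Q_t to Q*: (1/2)(17.5556 - 5.1111)(56) = 348.4444.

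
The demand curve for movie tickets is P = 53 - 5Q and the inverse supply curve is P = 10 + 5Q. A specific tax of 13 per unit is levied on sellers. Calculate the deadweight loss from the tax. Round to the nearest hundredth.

8.45

Without the tax, 53 - 5Q = 10 + 5Q so Q* = 4.3 and P* = 31.5.
With the tax, sellers need 13 more per unit: 53 - 5Q = 10 + 5Q + 13, so Q_t = 3. Buyers pay P_b = 38; sellers receive P_s = P_b - 13 = 25.
The welfare triangle lost has base Q* - Q_t = 1.3 and height t = 13, so DWL = (1/2)(1.3)(13) = 8.45.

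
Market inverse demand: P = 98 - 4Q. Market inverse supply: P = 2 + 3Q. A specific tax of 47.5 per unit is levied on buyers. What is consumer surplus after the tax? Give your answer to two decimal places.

96.01

Pre-tax equilibrium: 98 - 4Q = 2 + 3Q gives Q* = 13.7143, P* = 43.1429.
With the tax, buyers' net willingness to pay falls by 47.5: (98 - 47.5) - 4Q = 2 + 3Q, so Q_t = 6.9286. Buyers pay P_b = 70.2857; sellers receive P_s = P_b - 47.5 = 22.7857.
CS = (1/2)(Q_t)(98 - P_b) = (1/2)(6.9286)(27.7143) = 96.0102.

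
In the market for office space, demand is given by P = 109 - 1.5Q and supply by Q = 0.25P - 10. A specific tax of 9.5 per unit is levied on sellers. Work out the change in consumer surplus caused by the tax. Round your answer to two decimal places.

Rewriting supply in inverse form: P = 40 + 4Q.
Pre-tax equilibrium: 109 - 1.5Q = 40 + 4Q gives Q* = 12.5455, P* = 90.1818.
A tax on sellers shifts supply up by 9.5: 109 - 1.5Q = 40 + 4Q + 9.5, so Q_t = 10.8182. Buyers pay P_b = 92.7727; sellers receive P_s = P_b - 9.5 = 83.2727.
Consumers lose the trapezoid between P* and P_b out to Q_t plus the triangle from Q_t to Q*: change in CS = 87.7748 - 118.0413 = -30.2665.

-30.27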